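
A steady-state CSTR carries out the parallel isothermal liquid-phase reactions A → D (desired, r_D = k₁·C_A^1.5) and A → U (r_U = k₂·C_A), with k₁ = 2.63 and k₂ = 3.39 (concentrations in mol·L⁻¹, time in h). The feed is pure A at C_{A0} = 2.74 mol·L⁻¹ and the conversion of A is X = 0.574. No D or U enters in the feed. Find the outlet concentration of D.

Exit C_A = C_{A0}(1−X) = 2.74×0.426 = 1.167 mol·L⁻¹.
Rates in a CSTR are evaluated at the outlet concentration: r_D = 2.63×1.167^1.5 = 3.317, r_U = 3.39×1.167 = 3.957.
Fraction of consumed A going to D: r_D/(r_D+r_U) = 0.4560.
C_D = 0.4560·C_{A0}·X = 0.4560×2.74×0.574 = 0.717 mol·L⁻¹.

0.717 mol·L⁻¹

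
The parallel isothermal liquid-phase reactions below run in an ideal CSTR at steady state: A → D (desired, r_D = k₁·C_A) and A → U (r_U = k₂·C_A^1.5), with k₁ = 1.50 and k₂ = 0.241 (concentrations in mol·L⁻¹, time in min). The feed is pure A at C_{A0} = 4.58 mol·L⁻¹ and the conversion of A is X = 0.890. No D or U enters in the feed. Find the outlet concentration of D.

Exit C_A = C_{A0}(1−X) = 4.58×0.110 = 0.5038 mol·L⁻¹.
A CSTR operates uniformly at the exit composition, giving r_D = 0.7557 and r_U = 0.08618 (each k·C_A^n at C_A = 0.5038).
Fraction of consumed A going to D: r_D/(r_D+r_U) = 0.8976.
C_D = 0.8976·C_{A0}·X = 0.8976×4.58×0.890 = 3.66 mol·L⁻¹.

3.66 mol·L⁻¹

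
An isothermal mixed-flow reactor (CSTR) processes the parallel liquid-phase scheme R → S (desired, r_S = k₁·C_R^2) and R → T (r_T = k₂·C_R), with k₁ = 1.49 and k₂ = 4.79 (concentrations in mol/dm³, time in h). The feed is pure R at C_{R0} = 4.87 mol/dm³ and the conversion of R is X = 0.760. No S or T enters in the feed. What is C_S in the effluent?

Exit C_R = C_{R0}(1−X) = 4.87×0.240 = 1.169 mol/dm³.
A CSTR operates uniformly at the exit composition, giving r_S = 2.035 and r_T = 5.599 (each k·C_R^n at C_R = 1.169).
Fraction of consumed R going to S: r_S/(r_S+r_T) = 0.2666.
C_S = 0.2666·C_{R0}·X = 0.2666×4.87×0.760 = 0.987 mol/dm³.

0.987 mol/dm³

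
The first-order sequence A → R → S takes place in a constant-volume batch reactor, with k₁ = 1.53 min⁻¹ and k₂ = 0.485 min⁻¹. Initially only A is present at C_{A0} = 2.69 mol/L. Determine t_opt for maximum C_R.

The intermediate peaks when r₁ = r₂, i.e. k₁e^(−k₁t) = k₂e^(−k₂t), giving t_opt = ln(k₂/k₁)/(k₂−k₁).
= ln(0.485/1.53)/(0.485−1.53) = ln(0.3170)/-1.045 = -1.149/-1.045 = 1.10 min.

1.10 min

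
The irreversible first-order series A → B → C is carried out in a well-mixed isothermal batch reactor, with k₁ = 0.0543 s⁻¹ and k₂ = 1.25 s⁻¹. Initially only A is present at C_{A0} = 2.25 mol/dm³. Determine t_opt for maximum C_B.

The intermediate peaks when r₁ = r₂, i.e. k₁e^(−k₁t) = k₂e^(−k₂t), giving t_opt = ln(k₂/k₁)/(k₂−k₁).
= ln(1.25/0.0543)/(1.25−0.0543) = ln(23.02)/1.196 = 3.136/1.196 = 2.62 s.

2.62 s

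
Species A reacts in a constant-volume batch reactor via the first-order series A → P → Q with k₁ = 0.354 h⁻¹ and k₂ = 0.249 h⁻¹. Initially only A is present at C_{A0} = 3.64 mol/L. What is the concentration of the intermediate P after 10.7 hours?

0.577 mol/L

For first-order series with pure A initially, C_P(t) = k₁C_{A0}/(k₂−k₁)·(e^(−k₁t) − e^(−k₂t)).
e^(−k₁t) = e^(−0.354×10.7) = e^(−3.788) = 0.02265; e^(−k₂t) = e^(−2.664) = 0.06965.
C_P = 0.354×3.64/(0.249−0.354) × (0.02265−0.06965) = (-12.27)×(-0.04700) = 0.5768 mol/L.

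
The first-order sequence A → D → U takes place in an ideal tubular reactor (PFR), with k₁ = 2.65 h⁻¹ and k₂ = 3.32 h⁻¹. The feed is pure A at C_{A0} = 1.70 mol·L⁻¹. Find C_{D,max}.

At the optimum, C_{D,max}/C_{A0} = (k₁/k₂)^[k₂/(k₂−k₁)].
= (2.65/3.32)^(3.32/(3.32−2.65)) = (0.7982)^(4.955) = 0.3273.
C_{D,max} = 0.3273×1.70 = 0.556 mol·L⁻¹.

0.556 mol·L⁻¹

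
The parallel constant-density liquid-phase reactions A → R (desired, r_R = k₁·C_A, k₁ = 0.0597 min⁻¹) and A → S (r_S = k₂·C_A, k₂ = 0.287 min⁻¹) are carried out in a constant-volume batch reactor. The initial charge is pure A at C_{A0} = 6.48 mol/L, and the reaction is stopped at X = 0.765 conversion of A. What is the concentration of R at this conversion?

C_A = C_{A0}(1−X) = 1.523 mol/L.
Both paths are first order in A, so the instantaneous fraction to R is constant: dC_R/d(−C_A) = k₁/(k₁+k₂) = 0.1722.
C_R = 0.1722·(C_{A0}−C_A) = 0.1722×4.957 = 0.854 mol/L.

0.854 mol/L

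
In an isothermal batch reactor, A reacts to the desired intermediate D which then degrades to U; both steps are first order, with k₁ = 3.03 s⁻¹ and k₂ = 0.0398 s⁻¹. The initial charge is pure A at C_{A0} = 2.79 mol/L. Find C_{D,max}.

At the optimum, C_{D,max}/C_{A0} = (k₁/k₂)^[k₂/(k₂−k₁)].
= (3.03/0.0398)^(0.0398/(0.0398−3.03)) = (76.13)^(-0.01331) = 0.9440.
C_{D,max} = 0.9440×2.79 = 2.63 mol/L.

2.63 mol/L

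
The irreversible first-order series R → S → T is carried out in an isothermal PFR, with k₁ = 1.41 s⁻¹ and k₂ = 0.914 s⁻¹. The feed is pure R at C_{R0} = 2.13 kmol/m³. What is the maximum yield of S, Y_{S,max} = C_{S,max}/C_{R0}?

For a first-order series the maximum intermediate yield is C_{S,max}/C_{R0} = (k₁/k₂)^[k₂/(k₂−k₁)].
= (1.41/0.914)^(0.914/(0.914−1.41)) = (1.543)^(-1.843) = 0.4498.

0.450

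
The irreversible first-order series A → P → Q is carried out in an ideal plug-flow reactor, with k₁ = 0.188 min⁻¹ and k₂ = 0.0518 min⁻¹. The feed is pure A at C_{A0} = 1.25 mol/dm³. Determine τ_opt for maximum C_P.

9.46 min

For first-order series the maximum of C_P occurs at τ_opt = ln(k₂/k₁)/(k₂−k₁).
= ln(0.0518/0.188)/(0.0518−0.188) = ln(0.2755)/-0.1362 = -1.289/-0.1362 = 9.46 min.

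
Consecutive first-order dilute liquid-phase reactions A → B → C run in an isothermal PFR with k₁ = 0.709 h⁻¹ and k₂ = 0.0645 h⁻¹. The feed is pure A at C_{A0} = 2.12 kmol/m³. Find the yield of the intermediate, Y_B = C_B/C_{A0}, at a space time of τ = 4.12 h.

Solving the coupled first-order balances gives C_B(τ) = [k₁/(k₂−k₁)]·C_{A0}·(e^(−k₁τ) − e^(−k₂τ)).
e^(−k₁τ) = e^(−0.709×4.12) = e^(−2.921) = 0.05388; e^(−k₂τ) = e^(−0.2657) = 0.7666.
C_B = 0.709×2.12/(0.0645−0.709) × (0.05388−0.7666) = (-2.332)×(-0.7128) = 1.662 kmol/m³.
Y_B = C_B/C_{A0} = 1.662/2.12 = 0.784.

0.784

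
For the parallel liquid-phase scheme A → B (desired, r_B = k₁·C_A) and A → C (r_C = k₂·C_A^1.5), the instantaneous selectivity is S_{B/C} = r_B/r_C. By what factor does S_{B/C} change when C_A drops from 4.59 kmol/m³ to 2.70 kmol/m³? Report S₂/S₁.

S_{B/C} = (k₁/k₂)·C_A^-0.5, so S₂/S₁ = (C_{A,2}/C_{A,1})^-0.5.
= (2.70/4.59)^(-0.5) = (0.5882)^(-0.5) = 1.30.

1.30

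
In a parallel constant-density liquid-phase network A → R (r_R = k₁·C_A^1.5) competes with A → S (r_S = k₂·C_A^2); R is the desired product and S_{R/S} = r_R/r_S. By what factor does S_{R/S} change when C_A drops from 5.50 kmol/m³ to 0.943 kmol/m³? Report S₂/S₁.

2.42

S_{R/S} = (k₁/k₂)·C_A^-0.5, so S₂/S₁ = (C_{A,2}/C_{A,1})^-0.5.
= (0.943/5.50)^(-0.5) = (0.1715)^(-0.5) = 2.42.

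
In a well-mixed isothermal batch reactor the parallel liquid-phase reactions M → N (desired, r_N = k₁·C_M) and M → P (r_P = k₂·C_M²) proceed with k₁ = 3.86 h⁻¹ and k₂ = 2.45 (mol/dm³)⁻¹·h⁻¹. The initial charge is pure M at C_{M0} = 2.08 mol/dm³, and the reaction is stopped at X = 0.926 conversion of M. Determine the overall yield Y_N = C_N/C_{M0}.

0.567

C_M = C_{M0}(1−X) = 0.1539 mol/dm³.
Along a PFR/batch, dC_N/dC_M = −r_N/(r_N+r_P) = −k₁/(k₁+k₂·C_M).
Integrating from C_{M0} to C_M: C_N = (3.86/2.45)·ln[(3.86+2.45·2.08)/(3.86+2.45·0.154)] = 1.576·ln(8.956/4.237) = 1.179 mol/dm³.
Y_N = C_N/C_{M0} = 1.179/2.08 = 0.567.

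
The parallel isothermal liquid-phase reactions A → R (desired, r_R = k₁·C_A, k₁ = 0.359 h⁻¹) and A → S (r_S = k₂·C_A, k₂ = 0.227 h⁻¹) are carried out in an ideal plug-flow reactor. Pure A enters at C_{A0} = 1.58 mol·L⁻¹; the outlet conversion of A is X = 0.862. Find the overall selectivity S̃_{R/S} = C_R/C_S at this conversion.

1.58

C_A = C_{A0}(1−X) = 0.2180 mol·L⁻¹.
Both paths are first order in A, so the instantaneous fraction to R is constant: dC_R/d(−C_A) = k₁/(k₁+k₂) = 0.6126.
C_R = 0.6126·(C_{A0}−C_A) = 0.6126×1.362 = 0.834 mol·L⁻¹.
C_S = (C_{A0}−C_A)−C_R = 0.5276 mol·L⁻¹; S̃_{R/S} = 0.8344/0.5276 = 1.58.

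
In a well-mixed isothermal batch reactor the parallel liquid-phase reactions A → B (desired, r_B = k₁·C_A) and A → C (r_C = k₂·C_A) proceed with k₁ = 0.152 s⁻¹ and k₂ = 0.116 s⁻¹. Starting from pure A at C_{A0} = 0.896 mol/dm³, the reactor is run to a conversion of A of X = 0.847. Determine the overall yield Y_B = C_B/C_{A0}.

C_A = C_{A0}(1−X) = 0.1371 mol/dm³.
Both paths are first order in A, so the instantaneous fraction to B is constant: dC_B/d(−C_A) = k₁/(k₁+k₂) = 0.5672.
C_B = 0.5672·(C_{A0}−C_A) = 0.5672×0.7589 = 0.430 mol/dm³.
Y_B = C_B/C_{A0} = 0.4304/0.896 = 0.480.

0.480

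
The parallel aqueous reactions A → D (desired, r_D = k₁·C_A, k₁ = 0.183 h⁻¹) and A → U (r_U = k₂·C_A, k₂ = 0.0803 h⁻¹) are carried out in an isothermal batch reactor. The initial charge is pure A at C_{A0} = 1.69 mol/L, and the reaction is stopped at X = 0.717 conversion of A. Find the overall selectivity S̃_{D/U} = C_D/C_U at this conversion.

C_A = C_{A0}(1−X) = 0.4783 mol/L.
Both paths are first order in A, so the instantaneous fraction to D is constant: dC_D/d(−C_A) = k₁/(k₁+k₂) = 0.6950.
C_D = 0.6950·(C_{A0}−C_A) = 0.6950×1.212 = 0.842 mol/L.
C_U = (C_{A0}−C_A)−C_D = 0.3695 mol/L; S̃_{D/U} = 0.8422/0.3695 = 2.28.

2.28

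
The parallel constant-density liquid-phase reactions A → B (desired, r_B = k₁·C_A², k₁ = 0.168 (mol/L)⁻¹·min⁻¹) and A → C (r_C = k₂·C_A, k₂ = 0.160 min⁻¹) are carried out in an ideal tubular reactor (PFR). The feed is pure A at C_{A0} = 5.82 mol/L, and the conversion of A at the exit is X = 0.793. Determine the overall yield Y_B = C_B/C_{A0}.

C_A = C_{A0}(1−X) = 1.205 mol/L.
Along a PFR/batch, dC_C/dC_A = −r_C/(r_B+r_C) = −k₂/(k₂+k₁·C_A).
Integrating from C_{A0} to C_A: C_C = (0.160/0.168)·ln[(0.160+0.168·5.82)/(0.160+0.168·1.20)] = 0.9524·ln(1.138/0.3624) = 1.090 mol/L.
Then C_B = (C_{A0}−C_A) − C_C = 4.615 − 1.090 = 3.526 mol/L.
Y_B = C_B/C_{A0} = 3.526/5.82 = 0.606.

0.606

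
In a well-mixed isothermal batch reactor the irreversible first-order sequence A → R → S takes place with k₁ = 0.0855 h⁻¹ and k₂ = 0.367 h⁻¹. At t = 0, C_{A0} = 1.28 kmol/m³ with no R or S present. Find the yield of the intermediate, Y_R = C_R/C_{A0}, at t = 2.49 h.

0.124

The intermediate concentration in a first-order A→B→C sequence is C_R = k₁C_{A0}(e^(−k₁t) − e^(−k₂t))/(k₂−k₁).
e^(−k₁t) = e^(−0.0855×2.49) = e^(−0.2129) = 0.8082; e^(−k₂t) = e^(−0.9138) = 0.4010.
C_R = 0.0855×1.28/(0.367−0.0855) × (0.8082−0.4010) = 0.3888×0.4073 = 0.1583 kmol/m³.
Y_R = C_R/C_{A0} = 0.1583/1.28 = 0.124.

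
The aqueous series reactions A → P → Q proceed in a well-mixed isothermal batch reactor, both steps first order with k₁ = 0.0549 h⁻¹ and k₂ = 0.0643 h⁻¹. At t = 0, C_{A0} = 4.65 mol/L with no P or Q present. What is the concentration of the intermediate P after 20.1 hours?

The intermediate concentration in a first-order A→B→C sequence is C_P = k₁C_{A0}(e^(−k₁t) − e^(−k₂t))/(k₂−k₁).
e^(−k₁t) = e^(−0.0549×20.1) = e^(−1.103) = 0.3317; e^(−k₂t) = e^(−1.292) = 0.2746.
C_P = 0.0549×4.65/(0.0643−0.0549) × (0.3317−0.2746) = 27.16×0.05711 = 1.551 mol/L.

1.55 mol/L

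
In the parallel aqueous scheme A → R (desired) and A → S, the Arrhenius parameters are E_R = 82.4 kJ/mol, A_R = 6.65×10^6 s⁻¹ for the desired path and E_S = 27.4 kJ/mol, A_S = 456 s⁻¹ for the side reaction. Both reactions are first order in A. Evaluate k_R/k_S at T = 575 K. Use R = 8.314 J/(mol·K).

0.147

Since both paths have the same order in A, the concentration cancels and S_{R/S} = k_R/k_S = (A_R/A_S)·exp[(E_S−E_R)/(RT)].
(E_S−E_R)/(RT) = (27.4−82.4)×10³/(8.314×575) = -55000/4781 = -11.50.
k_R/k_S = (6.65×10^6/456)·exp(-11.50) = 14583 × 1.008×10^-5 = 0.147.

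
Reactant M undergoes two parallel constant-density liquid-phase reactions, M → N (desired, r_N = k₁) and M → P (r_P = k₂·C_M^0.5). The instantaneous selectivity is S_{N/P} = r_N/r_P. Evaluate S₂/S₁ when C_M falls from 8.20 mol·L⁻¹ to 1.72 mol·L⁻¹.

S_{N/P} = (k₁/k₂)·C_M^-0.5, so S₂/S₁ = (C_{M,2}/C_{M,1})^-0.5.
= (1.72/8.20)^(-0.5) = (0.2098)^(-0.5) = 2.18.

2.18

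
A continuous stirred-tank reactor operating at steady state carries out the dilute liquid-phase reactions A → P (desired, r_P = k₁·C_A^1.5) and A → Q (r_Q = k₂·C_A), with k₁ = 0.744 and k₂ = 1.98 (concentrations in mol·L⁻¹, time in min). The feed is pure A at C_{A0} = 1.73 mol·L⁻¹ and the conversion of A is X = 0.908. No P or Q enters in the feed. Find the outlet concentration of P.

0.205 mol·L⁻¹

Exit C_A = C_{A0}(1−X) = 1.73×0.0920 = 0.1592 mol·L⁻¹.
A CSTR operates uniformly at the exit composition, giving r_P = 0.04724 and r_Q = 0.3151 (each k·C_A^n at C_A = 0.1592).
Fraction of consumed A going to P: r_P/(r_P+r_Q) = 0.1304.
C_P = 0.1304·C_{A0}·X = 0.1304×1.73×0.908 = 0.205 mol·L⁻¹.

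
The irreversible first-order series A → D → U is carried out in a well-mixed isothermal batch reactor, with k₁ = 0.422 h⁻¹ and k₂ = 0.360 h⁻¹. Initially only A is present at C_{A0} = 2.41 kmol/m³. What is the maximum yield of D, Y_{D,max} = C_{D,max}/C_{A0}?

At the optimum, C_{D,max}/C_{A0} = (k₁/k₂)^[k₂/(k₂−k₁)].
= (0.422/0.360)^(0.360/(0.360−0.422)) = (1.172)^(-5.806) = 0.3975.

0.397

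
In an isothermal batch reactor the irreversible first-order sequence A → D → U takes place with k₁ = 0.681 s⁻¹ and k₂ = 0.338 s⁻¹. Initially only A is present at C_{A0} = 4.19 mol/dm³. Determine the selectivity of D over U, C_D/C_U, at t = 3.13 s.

1.06

Solving the coupled first-order balances gives C_D(t) = [k₁/(k₂−k₁)]·C_{A0}·(e^(−k₁t) − e^(−k₂t)).
e^(−k₁t) = e^(−0.681×3.13) = e^(−2.132) = 0.1187; e^(−k₂t) = e^(−1.058) = 0.3472.
C_D = 0.681×4.19/(0.338−0.681) × (0.1187−0.3472) = (-8.319)×(-0.2285) = 1.901 mol/dm³.
C_A = C_{A0}e^(−k₁t) = 0.4972 mol/dm³, so C_U = C_{A0}−C_A−C_D = 1.792 mol/dm³; C_D/C_U = 1.06.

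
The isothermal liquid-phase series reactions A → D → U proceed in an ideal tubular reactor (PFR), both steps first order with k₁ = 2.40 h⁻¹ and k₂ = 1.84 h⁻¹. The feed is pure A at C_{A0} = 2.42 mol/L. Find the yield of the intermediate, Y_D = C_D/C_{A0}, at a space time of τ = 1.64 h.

0.126

For first-order series with pure A initially, C_D(τ) = k₁C_{A0}/(k₂−k₁)·(e^(−k₁τ) − e^(−k₂τ)).
e^(−k₁τ) = e^(−2.40×1.64) = e^(−3.936) = 0.01953; e^(−k₂τ) = e^(−3.018) = 0.04892.
C_D = 2.40×2.42/(1.84−2.40) × (0.01953−0.04892) = (-10.37)×(-0.02939) = 0.3048 mol/L.
Y_D = C_D/C_{A0} = 0.3048/2.42 = 0.126.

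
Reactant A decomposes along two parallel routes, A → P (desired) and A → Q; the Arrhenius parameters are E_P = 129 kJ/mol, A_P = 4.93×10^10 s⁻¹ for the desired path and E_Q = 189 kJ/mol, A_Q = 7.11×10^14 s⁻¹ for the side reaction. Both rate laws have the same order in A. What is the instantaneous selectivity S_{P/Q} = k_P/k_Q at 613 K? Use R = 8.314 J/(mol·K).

8.99

With equal orders, S_{P/Q} = k_P/k_Q = (A_P/A_Q)·exp[(E_Q−E_P)/(RT)].
(E_Q−E_P)/(RT) = (189−129)×10³/(8.314×613) = 60000/5096 = 11.77.
k_P/k_Q = (4.93×10^10/7.11×10^14)·exp(11.77) = 6.934×10^-5 × 1.297×10^5 = 8.99.
Since E_P < E_Q, lowering the temperature improves selectivity toward P.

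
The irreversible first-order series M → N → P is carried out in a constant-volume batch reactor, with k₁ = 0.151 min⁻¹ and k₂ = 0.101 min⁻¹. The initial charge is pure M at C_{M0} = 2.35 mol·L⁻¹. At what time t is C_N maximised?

Setting dC_N/dt = 0 gives t_opt = ln(k₂/k₁)/(k₂−k₁).
= ln(0.101/0.151)/(0.101−0.151) = ln(0.6689)/-0.05000 = -0.4022/-0.05000 = 8.04 min.

8.04 min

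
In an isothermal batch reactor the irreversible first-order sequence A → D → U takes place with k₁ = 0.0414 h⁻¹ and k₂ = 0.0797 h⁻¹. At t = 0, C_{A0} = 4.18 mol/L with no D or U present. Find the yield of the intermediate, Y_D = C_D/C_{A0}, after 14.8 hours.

Solving the coupled first-order balances gives C_D(t) = [k₁/(k₂−k₁)]·C_{A0}·(e^(−k₁t) − e^(−k₂t)).
e^(−k₁t) = e^(−0.0414×14.8) = e^(−0.6127) = 0.5419; e^(−k₂t) = e^(−1.180) = 0.3074.
C_D = 0.0414×4.18/(0.0797−0.0414) × (0.5419−0.3074) = 4.518×0.2345 = 1.059 mol/L.
Y_D = C_D/C_{A0} = 1.059/4.18 = 0.253.

0.253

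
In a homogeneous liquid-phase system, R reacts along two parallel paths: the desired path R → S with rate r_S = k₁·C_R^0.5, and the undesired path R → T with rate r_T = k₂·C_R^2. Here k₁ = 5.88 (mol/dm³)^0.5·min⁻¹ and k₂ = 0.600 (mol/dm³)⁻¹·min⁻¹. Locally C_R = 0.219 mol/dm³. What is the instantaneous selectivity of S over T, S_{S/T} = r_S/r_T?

S_{S/T} = r_S/r_T = (k₁·C_R^0.5)/(k₂·C_R^2) = (k₁/k₂)·C_R^-1.5.
= (5.88×0.2190^0.5) / (0.600×0.2190^2) = 2.752/0.02878 = 95.6.

95.6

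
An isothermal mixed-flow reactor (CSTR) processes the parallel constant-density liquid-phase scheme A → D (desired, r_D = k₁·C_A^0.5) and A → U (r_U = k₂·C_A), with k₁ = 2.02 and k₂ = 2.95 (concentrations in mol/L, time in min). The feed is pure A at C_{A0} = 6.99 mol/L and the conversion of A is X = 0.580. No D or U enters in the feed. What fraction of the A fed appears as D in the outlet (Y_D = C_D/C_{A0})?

Exit C_A = C_{A0}(1−X) = 6.99×0.420 = 2.936 mol/L.
In a CSTR the entire volume is at exit conditions, so r_D = 2.02×2.936^0.5 = 3.461 and r_U = 2.95×2.936 = 8.661.
Fraction of consumed A going to D: r_D/(r_D+r_U) = 0.2855.
C_D = 0.2855·C_{A0}·X = 0.2855×6.99×0.580 = 1.16 mol/L; Y_D = C_D/C_{A0} = 0.166.

0.166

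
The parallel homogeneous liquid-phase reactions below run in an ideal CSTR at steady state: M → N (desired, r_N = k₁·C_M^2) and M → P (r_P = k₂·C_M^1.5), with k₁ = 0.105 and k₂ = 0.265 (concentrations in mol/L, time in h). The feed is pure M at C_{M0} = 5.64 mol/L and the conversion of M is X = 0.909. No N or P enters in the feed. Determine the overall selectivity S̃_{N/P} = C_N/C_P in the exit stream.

Exit C_M = C_{M0}(1−X) = 5.64×0.0910 = 0.5132 mol/L.
A CSTR operates uniformly at the exit composition, giving r_N = 0.02766 and r_P = 0.09744 (each k·C_M^n at C_M = 0.5132).
Overall selectivity = C_N/C_P = r_Nτ/(r_Pτ) = r_N/r_P = 0.284.

0.284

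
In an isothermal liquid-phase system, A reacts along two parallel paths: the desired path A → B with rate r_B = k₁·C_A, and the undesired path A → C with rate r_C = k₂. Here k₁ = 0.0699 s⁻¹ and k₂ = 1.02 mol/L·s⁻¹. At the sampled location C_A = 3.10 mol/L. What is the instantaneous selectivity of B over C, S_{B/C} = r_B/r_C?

S_{B/C} = r_B/r_C = (k₁·C_A)/(k₂) = (k₁/k₂)·C_A.
= (0.0699×3.100) / (1.02) = 0.2167/1.020 = 0.212.
Since the desired path is higher order in A, keeping C_A high (PFR or concentrated feed) favours B.

0.212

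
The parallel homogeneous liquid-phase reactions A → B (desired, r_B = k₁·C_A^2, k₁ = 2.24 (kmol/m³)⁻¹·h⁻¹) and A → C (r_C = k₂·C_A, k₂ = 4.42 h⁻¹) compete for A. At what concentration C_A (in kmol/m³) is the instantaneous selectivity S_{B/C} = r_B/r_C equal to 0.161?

S_{B/C} = (k₁/k₂)·C_A ⇒ C_A = S·k₂/k₁.
= 0.161×4.42/2.24 = 0.318 kmol/m³.

0.318 kmol/m³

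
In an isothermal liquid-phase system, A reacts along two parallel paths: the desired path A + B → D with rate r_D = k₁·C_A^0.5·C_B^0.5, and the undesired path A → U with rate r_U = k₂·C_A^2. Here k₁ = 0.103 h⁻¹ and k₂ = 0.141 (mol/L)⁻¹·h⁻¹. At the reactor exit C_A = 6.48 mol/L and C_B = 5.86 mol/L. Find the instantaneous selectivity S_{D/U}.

S_{D/U} = r_D/r_U = (k₁·C_A^0.5·C_B^0.5)/(k₂·C_A^2) = (k₁/k₂)·C_A^-1.5·C_B^0.5.
= (0.103×6.480^0.5×5.860^0.5) / (0.141×6.480^2) = 0.6347/5.921 = 0.107.
The undesired path is higher order in A, so low C_A (CSTR or dilute feed) favours D.

0.107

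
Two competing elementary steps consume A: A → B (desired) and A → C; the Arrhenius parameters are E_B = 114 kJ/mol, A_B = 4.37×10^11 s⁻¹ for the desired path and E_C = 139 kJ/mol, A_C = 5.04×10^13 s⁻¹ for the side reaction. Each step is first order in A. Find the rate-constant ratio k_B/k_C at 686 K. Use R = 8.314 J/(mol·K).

0.695

With equal orders, S_{B/C} = k_B/k_C = (A_B/A_C)·exp[(E_C−E_B)/(RT)].
(E_C−E_B)/(RT) = (139−114)×10³/(8.314×686) = 25000/5703 = 4.383.
k_B/k_C = (4.37×10^11/5.04×10^13)·exp(4.383) = 0.008671 × 80.11 = 0.695.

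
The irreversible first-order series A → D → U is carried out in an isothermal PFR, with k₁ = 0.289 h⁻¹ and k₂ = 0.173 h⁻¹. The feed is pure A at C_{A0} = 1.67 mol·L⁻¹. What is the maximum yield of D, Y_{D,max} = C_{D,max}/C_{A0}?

Evaluating C_D at τ_opt = ln(k₂/k₁)/(k₂−k₁) gives C_{D,max}/C_{A0} = (k₁/k₂)^[k₂/(k₂−k₁)].
= (0.289/0.173)^(0.173/(0.173−0.289)) = (1.671)^(-1.491) = 0.4652.

0.465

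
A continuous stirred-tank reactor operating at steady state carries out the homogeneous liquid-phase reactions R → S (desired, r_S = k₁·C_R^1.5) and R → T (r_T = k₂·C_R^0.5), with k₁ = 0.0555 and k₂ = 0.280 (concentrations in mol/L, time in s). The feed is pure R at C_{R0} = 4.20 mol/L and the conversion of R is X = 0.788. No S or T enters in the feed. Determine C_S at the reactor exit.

Exit C_R = C_{R0}(1−X) = 4.20×0.212 = 0.8904 mol/L.
Rates in a CSTR are evaluated at the outlet concentration: r_S = 0.0555×0.8904^1.5 = 0.04663, r_T = 0.280×0.8904^0.5 = 0.2642.
Fraction of consumed R going to S: r_S/(r_S+r_T) = 0.1500.
C_S = 0.1500·C_{R0}·X = 0.1500×4.20×0.788 = 0.496 mol/L.

0.496 mol/L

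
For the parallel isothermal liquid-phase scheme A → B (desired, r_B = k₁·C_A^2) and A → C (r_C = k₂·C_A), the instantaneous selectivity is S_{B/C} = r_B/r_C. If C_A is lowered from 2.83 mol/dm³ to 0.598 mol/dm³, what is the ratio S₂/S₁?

0.211

S_{B/C} = (k₁/k₂)·C_A, so S₂/S₁ = (C_{A,2}/C_{A,1}).
= 0.598/2.83 = 0.211.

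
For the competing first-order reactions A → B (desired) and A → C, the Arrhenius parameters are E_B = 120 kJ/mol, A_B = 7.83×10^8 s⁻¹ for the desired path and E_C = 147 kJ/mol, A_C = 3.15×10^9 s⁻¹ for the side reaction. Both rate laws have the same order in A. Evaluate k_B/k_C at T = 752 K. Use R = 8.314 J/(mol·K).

k_B/k_C = (A_B/A_C)·exp[−(E_B−E_C)/(RT)] = (A_B/A_C)·exp[(E_C−E_B)/(RT)].
(E_C−E_B)/(RT) = (147−120)×10³/(8.314×752) = 27000/6252 = 4.319.
k_B/k_C = (7.83×10^8/3.15×10^9)·exp(4.319) = 0.2486 × 75.08 = 18.7.

18.7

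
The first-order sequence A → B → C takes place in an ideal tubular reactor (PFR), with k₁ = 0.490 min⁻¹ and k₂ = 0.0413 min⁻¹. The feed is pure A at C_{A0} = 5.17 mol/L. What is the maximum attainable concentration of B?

4.12 mol/L

For a first-order series the maximum intermediate yield is C_{B,max}/C_{A0} = (k₁/k₂)^[k₂/(k₂−k₁)].
= (0.490/0.0413)^(0.0413/(0.0413−0.490)) = (11.86)^(-0.09204) = 0.7964.
C_{B,max} = 0.7964×5.17 = 4.12 mol/L.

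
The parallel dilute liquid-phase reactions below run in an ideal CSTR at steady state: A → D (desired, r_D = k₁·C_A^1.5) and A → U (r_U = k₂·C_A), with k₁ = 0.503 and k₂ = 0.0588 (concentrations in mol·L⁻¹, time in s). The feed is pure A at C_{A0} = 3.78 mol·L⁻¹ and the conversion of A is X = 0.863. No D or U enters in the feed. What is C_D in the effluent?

Exit C_A = C_{A0}(1−X) = 3.78×0.137 = 0.5179 mol·L⁻¹.
A CSTR operates uniformly at the exit composition, giving r_D = 0.1875 and r_U = 0.03045 (each k·C_A^n at C_A = 0.5179).
Fraction of consumed A going to D: r_D/(r_D+r_U) = 0.8603.
C_D = 0.8603·C_{A0}·X = 0.8603×3.78×0.863 = 2.81 mol·L⁻¹.

2.81 mol·L⁻¹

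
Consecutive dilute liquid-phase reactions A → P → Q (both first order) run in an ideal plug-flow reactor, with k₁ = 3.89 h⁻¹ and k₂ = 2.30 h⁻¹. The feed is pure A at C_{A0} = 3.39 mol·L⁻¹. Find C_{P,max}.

At the optimum, C_{P,max}/C_{A0} = (k₁/k₂)^[k₂/(k₂−k₁)].
= (3.89/2.30)^(2.30/(2.30−3.89)) = (1.691)^(-1.447) = 0.4676.
C_{P,max} = 0.4676×3.39 = 1.59 mol·L⁻¹.

1.59 mol·L⁻¹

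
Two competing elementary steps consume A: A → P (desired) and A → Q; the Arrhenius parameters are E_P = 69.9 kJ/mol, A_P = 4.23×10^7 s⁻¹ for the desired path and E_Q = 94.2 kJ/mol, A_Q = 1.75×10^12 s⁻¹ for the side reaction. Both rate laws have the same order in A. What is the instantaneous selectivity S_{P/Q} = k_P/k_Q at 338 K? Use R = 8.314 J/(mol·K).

With equal orders, S_{P/Q} = k_P/k_Q = (A_P/A_Q)·exp[(E_Q−E_P)/(RT)].
(E_Q−E_P)/(RT) = (94.2−69.9)×10³/(8.314×338) = 24300/2810 = 8.647.
k_P/k_Q = (4.23×10^7/1.75×10^12)·exp(8.647) = 2.417×10^-5 × 5695 = 0.138.
Since E_P < E_Q, lowering the temperature improves selectivity toward P.

0.138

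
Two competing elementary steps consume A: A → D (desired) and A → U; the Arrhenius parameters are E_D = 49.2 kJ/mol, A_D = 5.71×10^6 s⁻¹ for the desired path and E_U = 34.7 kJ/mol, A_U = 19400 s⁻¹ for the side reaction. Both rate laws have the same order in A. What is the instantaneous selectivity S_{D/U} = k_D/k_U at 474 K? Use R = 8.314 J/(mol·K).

7.43

k_D/k_U = (A_D/A_U)·exp[−(E_D−E_U)/(RT)] = (A_D/A_U)·exp[(E_U−E_D)/(RT)].
(E_U−E_D)/(RT) = (34.7−49.2)×10³/(8.314×474) = -14500/3941 = -3.679.
k_D/k_U = (5.71×10^6/19400)·exp(-3.679) = 294.3 × 0.02524 = 7.43.
Since E_D > E_U, raising the temperature improves selectivity toward D.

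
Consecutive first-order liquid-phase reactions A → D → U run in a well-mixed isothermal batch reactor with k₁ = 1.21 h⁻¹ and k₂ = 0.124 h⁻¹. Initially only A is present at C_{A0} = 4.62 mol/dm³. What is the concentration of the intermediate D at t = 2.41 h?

3.54 mol/dm³

For first-order series with pure A initially, C_D(t) = k₁C_{A0}/(k₂−k₁)·(e^(−k₁t) − e^(−k₂t)).
e^(−k₁t) = e^(−1.21×2.41) = e^(−2.916) = 0.05414; e^(−k₂t) = e^(−0.2988) = 0.7417.
C_D = 1.21×4.62/(0.124−1.21) × (0.05414−0.7417) = (-5.148)×(-0.6875) = 3.539 mol/dm³.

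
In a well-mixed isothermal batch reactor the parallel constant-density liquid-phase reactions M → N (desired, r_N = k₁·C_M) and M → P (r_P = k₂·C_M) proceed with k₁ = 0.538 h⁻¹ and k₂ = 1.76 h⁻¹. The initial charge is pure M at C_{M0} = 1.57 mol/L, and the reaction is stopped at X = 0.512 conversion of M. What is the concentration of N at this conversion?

C_M = C_{M0}(1−X) = 0.7662 mol/L.
Both paths are first order in M, so the instantaneous fraction to N is constant: dC_N/d(−C_M) = k₁/(k₁+k₂) = 0.2341.
C_N = 0.2341·(C_{M0}−C_M) = 0.2341×0.8038 = 0.188 mol/L.

0.188 mol/L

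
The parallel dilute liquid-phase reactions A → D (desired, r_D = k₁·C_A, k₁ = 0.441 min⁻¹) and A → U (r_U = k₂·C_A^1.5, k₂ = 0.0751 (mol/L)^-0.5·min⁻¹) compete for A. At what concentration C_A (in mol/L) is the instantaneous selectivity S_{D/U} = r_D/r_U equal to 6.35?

S_{D/U} = (k₁/k₂)·C_A^-0.5 ⇒ C_A = (S·k₂/k₁)^(-2).
= (6.35×0.0751/0.441)^(-2) = (1.081)^(-2) = 0.855 mol/L.

0.855 mol/L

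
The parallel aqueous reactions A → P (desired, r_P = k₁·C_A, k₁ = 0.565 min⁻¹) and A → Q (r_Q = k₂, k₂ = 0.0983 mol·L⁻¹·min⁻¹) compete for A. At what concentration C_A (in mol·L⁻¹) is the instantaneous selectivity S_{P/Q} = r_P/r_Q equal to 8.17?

1.42 mol·L⁻¹

S_{P/Q} = (k₁/k₂)·C_A ⇒ C_A = S·k₂/k₁.
= 8.17×0.0983/0.565 = 1.42 mol·L⁻¹.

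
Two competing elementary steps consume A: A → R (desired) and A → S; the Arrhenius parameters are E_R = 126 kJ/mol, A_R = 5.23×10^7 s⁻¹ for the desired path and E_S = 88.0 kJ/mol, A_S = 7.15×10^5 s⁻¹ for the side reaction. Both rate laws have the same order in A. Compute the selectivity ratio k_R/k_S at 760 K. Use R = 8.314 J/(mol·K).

0.179

With equal orders, S_{R/S} = k_R/k_S = (A_R/A_S)·exp[(E_S−E_R)/(RT)].
(E_S−E_R)/(RT) = (88.0−126)×10³/(8.314×760) = -38000/6319 = -6.014.
k_R/k_S = (5.23×10^7/7.15×10^5)·exp(-6.014) = 73.15 × 0.002444 = 0.179.
Since E_R > E_S, raising the temperature improves selectivity toward R.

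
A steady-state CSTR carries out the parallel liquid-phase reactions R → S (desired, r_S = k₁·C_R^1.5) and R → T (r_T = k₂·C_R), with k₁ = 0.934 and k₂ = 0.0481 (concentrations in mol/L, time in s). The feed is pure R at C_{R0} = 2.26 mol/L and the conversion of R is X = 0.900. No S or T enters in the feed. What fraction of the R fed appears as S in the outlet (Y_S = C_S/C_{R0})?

Exit C_R = C_{R0}(1−X) = 2.26×0.100 = 0.2260 mol/L.
Rates in a CSTR are evaluated at the outlet concentration: r_S = 0.934×0.2260^1.5 = 0.1003, r_T = 0.0481×0.2260 = 0.01087.
Fraction of consumed R going to S: r_S/(r_S+r_T) = 0.9023.
C_S = 0.9023·C_{R0}·X = 0.9023×2.26×0.900 = 1.84 mol/L; Y_S = C_S/C_{R0} = 0.812.

0.812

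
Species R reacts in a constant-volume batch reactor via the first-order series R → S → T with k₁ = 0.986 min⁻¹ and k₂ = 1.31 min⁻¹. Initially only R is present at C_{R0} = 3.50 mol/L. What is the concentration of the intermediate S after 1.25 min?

1.03 mol/L

For first-order series with pure R initially, C_S(t) = k₁C_{R0}/(k₂−k₁)·(e^(−k₁t) − e^(−k₂t)).
e^(−k₁t) = e^(−0.986×1.25) = e^(−1.232) = 0.2916; e^(−k₂t) = e^(−1.638) = 0.1945.
C_S = 0.986×3.50/(1.31−0.986) × (0.2916−0.1945) = 10.65×0.09710 = 1.034 mol/L.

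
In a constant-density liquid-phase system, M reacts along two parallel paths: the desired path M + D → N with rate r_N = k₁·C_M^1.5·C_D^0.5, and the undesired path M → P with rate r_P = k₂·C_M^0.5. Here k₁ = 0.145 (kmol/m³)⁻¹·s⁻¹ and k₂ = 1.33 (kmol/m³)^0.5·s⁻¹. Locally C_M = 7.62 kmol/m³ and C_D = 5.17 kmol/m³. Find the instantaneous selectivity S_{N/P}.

S_{N/P} = r_N/r_P = (k₁·C_M^1.5·C_D^0.5)/(k₂·C_M^0.5) = (k₁/k₂)·C_M·C_D^0.5.
= (0.145×7.620^1.5×5.170^0.5) / (1.33×7.620^0.5) = 6.935/3.671 = 1.89.

1.89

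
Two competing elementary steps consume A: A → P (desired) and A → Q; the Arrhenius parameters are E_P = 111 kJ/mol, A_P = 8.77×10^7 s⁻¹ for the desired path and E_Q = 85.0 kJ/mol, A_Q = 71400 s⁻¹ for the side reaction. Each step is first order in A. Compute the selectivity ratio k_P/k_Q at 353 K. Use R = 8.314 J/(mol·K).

0.175

Since both paths have the same order in A, the concentration cancels and S_{P/Q} = k_P/k_Q = (A_P/A_Q)·exp[(E_Q−E_P)/(RT)].
(E_Q−E_P)/(RT) = (85.0−111)×10³/(8.314×353) = -26000/2935 = -8.859.
k_P/k_Q = (8.77×10^7/71400)·exp(-8.859) = 1228 × 1.421×10^-4 = 0.175.
Since E_P > E_Q, raising the temperature improves selectivity toward P.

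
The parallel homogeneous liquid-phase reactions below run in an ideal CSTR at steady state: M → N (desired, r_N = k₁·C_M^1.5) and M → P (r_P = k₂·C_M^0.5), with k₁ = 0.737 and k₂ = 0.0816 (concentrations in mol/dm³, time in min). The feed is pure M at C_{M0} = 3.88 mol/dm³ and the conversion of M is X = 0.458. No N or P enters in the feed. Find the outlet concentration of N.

1.69 mol/dm³

Exit C_M = C_{M0}(1−X) = 3.88×0.542 = 2.103 mol/dm³.
In a CSTR the entire volume is at exit conditions, so r_N = 0.737×2.103^1.5 = 2.248 and r_P = 0.0816×2.103^0.5 = 0.1183.
Fraction of consumed M going to N: r_N/(r_N+r_P) = 0.9500.
C_N = 0.9500·C_{M0}·X = 0.9500×3.88×0.458 = 1.69 mol/dm³.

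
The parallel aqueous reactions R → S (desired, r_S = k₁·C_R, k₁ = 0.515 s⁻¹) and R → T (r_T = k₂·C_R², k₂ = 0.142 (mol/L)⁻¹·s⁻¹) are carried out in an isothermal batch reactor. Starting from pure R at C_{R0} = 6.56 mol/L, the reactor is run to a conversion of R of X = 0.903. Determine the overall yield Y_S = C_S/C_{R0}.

0.482

C_R = C_{R0}(1−X) = 0.6363 mol/L.
Along a PFR/batch, dC_S/dC_R = −r_S/(r_S+r_T) = −k₁/(k₁+k₂·C_R).
Integrating from C_{R0} to C_R: C_S = (0.515/0.142)·ln[(0.515+0.142·6.56)/(0.515+0.142·0.636)] = 3.627·ln(1.447/0.6054) = 3.159 mol/L.
Y_S = C_S/C_{R0} = 3.159/6.56 = 0.482.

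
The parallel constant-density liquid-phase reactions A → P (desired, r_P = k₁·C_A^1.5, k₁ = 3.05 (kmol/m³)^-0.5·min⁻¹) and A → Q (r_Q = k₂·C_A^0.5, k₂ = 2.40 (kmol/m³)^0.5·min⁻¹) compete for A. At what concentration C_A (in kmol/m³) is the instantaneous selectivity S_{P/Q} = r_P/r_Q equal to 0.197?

S_{P/Q} = (k₁/k₂)·C_A ⇒ C_A = S·k₂/k₁.
= 0.197×2.40/3.05 = 0.155 kmol/m³.

0.155 kmol/m³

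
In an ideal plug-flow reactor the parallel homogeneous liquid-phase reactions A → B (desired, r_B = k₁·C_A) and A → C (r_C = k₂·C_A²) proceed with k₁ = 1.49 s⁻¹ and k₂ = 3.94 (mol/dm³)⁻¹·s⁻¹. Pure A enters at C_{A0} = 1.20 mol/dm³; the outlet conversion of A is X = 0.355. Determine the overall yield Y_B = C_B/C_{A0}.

0.0991

C_A = C_{A0}(1−X) = 0.7740 mol/dm³.
Along a PFR/batch, dC_B/dC_A = −r_B/(r_B+r_C) = −k₁/(k₁+k₂·C_A).
Integrating from C_{A0} to C_A: C_B = (1.49/3.94)·ln[(1.49+3.94·1.20)/(1.49+3.94·0.774)] = 0.3782·ln(6.218/4.540) = 0.1190 mol/dm³.
Y_B = C_B/C_{A0} = 0.1190/1.20 = 0.0991.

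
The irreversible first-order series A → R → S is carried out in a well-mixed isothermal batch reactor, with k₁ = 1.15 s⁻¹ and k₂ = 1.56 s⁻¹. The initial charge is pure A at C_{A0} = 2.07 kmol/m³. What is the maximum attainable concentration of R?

For a first-order series the maximum intermediate yield is C_{R,max}/C_{A0} = (k₁/k₂)^[k₂/(k₂−k₁)].
= (1.15/1.56)^(1.56/(1.56−1.15)) = (0.7372)^(3.805) = 0.3134.
C_{R,max} = 0.3134×2.07 = 0.649 kmol/m³.

0.649 kmol/m³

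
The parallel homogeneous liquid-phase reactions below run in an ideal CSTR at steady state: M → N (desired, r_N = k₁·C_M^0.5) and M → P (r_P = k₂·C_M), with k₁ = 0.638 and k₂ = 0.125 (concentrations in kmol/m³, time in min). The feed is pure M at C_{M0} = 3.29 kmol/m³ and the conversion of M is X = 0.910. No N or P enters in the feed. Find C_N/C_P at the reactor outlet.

9.38

Exit C_M = C_{M0}(1−X) = 3.29×0.0900 = 0.2961 kmol/m³.
In a CSTR the entire volume is at exit conditions, so r_N = 0.638×0.2961^0.5 = 0.3472 and r_P = 0.125×0.2961 = 0.03701.
Overall selectivity = C_N/C_P = r_Nτ/(r_Pτ) = r_N/r_P = 9.38.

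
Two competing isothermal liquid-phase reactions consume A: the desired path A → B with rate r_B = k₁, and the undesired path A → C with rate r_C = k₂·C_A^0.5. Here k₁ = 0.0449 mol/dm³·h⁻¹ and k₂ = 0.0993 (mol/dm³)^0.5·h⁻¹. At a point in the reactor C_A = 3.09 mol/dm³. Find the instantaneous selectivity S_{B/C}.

0.257

S_{B/C} = r_B/r_C = (k₁)/(k₂·C_A^0.5) = (k₁/k₂)·C_A^-0.5.
= (0.0449) / (0.0993×3.090^0.5) = 0.04490/0.1746 = 0.257.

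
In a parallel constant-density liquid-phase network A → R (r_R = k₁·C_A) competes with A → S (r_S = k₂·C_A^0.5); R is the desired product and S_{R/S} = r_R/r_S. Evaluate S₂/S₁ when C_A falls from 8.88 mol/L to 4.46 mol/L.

0.709

S_{R/S} = (k₁/k₂)·C_A^0.5, so S₂/S₁ = (C_{A,2}/C_{A,1})^0.5.
= (4.46/8.88)^0.5 = (0.5023)^0.5 = 0.709.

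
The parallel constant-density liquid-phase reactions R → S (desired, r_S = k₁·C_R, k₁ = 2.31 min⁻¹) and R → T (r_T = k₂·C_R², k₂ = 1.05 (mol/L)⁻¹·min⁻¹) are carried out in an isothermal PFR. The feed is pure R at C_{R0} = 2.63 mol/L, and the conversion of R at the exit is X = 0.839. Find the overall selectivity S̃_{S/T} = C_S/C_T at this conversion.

C_R = C_{R0}(1−X) = 0.4234 mol/L.
Along a PFR/batch, dC_S/dC_R = −r_S/(r_S+r_T) = −k₁/(k₁+k₂·C_R).
Integrating from C_{R0} to C_R: C_S = (2.31/1.05)·ln[(2.31+1.05·2.63)/(2.31+1.05·0.423)] = 2.200·ln(5.072/2.755) = 1.343 mol/L.
C_T = (C_{R0}−C_R)−C_S = 0.8638 mol/L; S̃_{S/T} = 1.343/0.8638 = 1.55.

1.55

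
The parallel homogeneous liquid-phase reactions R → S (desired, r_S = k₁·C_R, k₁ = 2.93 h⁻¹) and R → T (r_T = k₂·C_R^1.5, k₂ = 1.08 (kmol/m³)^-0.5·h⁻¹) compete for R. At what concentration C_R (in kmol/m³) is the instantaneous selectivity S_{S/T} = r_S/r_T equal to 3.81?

0.507 kmol/m³

S_{S/T} = (k₁/k₂)·C_R^-0.5 ⇒ C_R = (S·k₂/k₁)^(-2).
= (3.81×1.08/2.93)^(-2) = (1.404)^(-2) = 0.507 kmol/m³.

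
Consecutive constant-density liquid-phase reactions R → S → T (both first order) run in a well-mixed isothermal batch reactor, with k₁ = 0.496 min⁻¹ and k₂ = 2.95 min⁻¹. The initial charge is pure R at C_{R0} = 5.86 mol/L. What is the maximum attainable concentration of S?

Evaluating C_S at t_opt = ln(k₂/k₁)/(k₂−k₁) gives C_{S,max}/C_{R0} = (k₁/k₂)^[k₂/(k₂−k₁)].
= (0.496/2.95)^(2.95/(2.95−0.496)) = (0.1681)^(1.202) = 0.1173.
C_{S,max} = 0.1173×5.86 = 0.687 mol/L.

0.687 mol/L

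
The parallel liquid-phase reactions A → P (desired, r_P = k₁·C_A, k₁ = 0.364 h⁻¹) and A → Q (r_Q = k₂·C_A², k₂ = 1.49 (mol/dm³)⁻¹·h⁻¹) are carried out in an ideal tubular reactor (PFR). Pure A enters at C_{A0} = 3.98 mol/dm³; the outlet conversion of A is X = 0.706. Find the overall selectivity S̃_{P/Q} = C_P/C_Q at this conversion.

C_A = C_{A0}(1−X) = 1.170 mol/dm³.
Along a PFR/batch, dC_P/dC_A = −r_P/(r_P+r_Q) = −k₁/(k₁+k₂·C_A).
Integrating from C_{A0} to C_A: C_P = (0.364/1.49)·ln[(0.364+1.49·3.98)/(0.364+1.49·1.17)] = 0.2443·ln(6.294/2.107) = 0.2673 mol/dm³.
C_Q = (C_{A0}−C_A)−C_P = 2.543 mol/dm³; S̃_{P/Q} = 0.2673/2.543 = 0.105.

0.105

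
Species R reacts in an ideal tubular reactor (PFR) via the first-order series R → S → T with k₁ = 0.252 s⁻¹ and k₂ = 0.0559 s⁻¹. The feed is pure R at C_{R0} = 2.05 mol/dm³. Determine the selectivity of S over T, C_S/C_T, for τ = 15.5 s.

1.11

The intermediate concentration in a first-order A→B→C sequence is C_S = k₁C_{R0}(e^(−k₁τ) − e^(−k₂τ))/(k₂−k₁).
e^(−k₁τ) = e^(−0.252×15.5) = e^(−3.906) = 0.02012; e^(−k₂τ) = e^(−0.8664) = 0.4204.
C_S = 0.252×2.05/(0.0559−0.252) × (0.02012−0.4204) = (-2.634)×(-0.4003) = 1.055 mol/dm³.
C_R = C_{R0}e^(−k₁τ) = 0.04125 mol/dm³, so C_T = C_{R0}−C_R−C_S = 0.9542 mol/dm³; C_S/C_T = 1.11.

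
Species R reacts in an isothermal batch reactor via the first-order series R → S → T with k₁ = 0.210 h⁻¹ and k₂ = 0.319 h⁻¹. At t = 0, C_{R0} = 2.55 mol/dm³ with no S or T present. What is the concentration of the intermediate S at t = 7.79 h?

Solving the coupled first-order balances gives C_S(t) = [k₁/(k₂−k₁)]·C_{R0}·(e^(−k₁t) − e^(−k₂t)).
e^(−k₁t) = e^(−0.210×7.79) = e^(−1.636) = 0.1948; e^(−k₂t) = e^(−2.485) = 0.08332.
C_S = 0.210×2.55/(0.319−0.210) × (0.1948−0.08332) = 4.913×0.1115 = 0.5475 mol/dm³.

0.548 mol/dm³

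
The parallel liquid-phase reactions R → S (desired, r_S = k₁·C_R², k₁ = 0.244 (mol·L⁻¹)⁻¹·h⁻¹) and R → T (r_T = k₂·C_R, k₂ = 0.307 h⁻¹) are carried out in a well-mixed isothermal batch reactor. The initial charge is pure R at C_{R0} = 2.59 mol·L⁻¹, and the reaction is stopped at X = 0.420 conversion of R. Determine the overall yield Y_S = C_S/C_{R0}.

0.259

C_R = C_{R0}(1−X) = 1.502 mol·L⁻¹.
Along a PFR/batch, dC_T/dC_R = −r_T/(r_S+r_T) = −k₂/(k₂+k₁·C_R).
Integrating from C_{R0} to C_R: C_T = (0.307/0.244)·ln[(0.307+0.244·2.59)/(0.307+0.244·1.50)] = 1.258·ln(0.9390/0.6735) = 0.4180 mol·L⁻¹.
Then C_S = (C_{R0}−C_R) − C_T = 1.088 − 0.4180 = 0.6698 mol·L⁻¹.
Y_S = C_S/C_{R0} = 0.6698/2.59 = 0.259.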